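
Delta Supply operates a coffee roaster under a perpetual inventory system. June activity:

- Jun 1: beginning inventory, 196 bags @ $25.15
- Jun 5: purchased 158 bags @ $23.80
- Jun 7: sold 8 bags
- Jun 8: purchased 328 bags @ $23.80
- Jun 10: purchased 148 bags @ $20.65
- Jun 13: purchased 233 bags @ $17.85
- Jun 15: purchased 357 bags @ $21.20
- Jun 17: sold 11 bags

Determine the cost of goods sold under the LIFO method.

Jun 7, 8 sold [LIFO — newest first]: 8 @ $23.80 = $190.40
Jun 17, 11 sold [LIFO — newest first]: 11 @ $21.20 = $233.20
Total COGS = $190.40 + $233.20 = $423.60
Ending inventory: 196 @ $25.15 + 150 @ $23.80 + 328 @ $23.80 + 148 @ $20.65 + 233 @ $17.85 + 346 @ $21.20 = $30,856.25

COGS = $423.60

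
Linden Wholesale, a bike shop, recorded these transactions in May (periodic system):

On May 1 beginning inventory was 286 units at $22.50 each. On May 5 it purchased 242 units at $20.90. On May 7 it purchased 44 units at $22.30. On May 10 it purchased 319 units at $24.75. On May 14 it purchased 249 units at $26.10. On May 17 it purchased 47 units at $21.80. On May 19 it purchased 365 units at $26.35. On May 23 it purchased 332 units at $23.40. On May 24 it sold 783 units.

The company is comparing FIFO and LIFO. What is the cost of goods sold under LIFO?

COGS = $19,429.05

FIFO COGS: 286 @ $22.50 + 242 @ $20.90 + 44 @ $22.30 + 211 @ $24.75 = $17,696.25
LIFO COGS: 332 @ $23.40 + 365 @ $26.35 + 47 @ $21.80 + 39 @ $26.10 = $19,429.05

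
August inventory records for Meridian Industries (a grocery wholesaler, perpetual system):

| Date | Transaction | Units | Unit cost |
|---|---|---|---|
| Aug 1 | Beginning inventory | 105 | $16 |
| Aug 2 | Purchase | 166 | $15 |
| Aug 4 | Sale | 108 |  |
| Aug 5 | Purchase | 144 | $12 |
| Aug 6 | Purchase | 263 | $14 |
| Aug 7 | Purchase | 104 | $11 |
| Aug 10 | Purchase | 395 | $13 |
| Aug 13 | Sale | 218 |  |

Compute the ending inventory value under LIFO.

Aug 4, 108 sold [LIFO — newest first]: 108 @ $15 = $1,620
Aug 13, 218 sold [LIFO — newest first]: 218 @ $13 = $2,834
Total COGS = $1,620 + $2,834 = $4,454
Ending inventory: 105 @ $16 + 58 @ $15 + 144 @ $12 + 263 @ $14 + 104 @ $11 + 177 @ $13 = $11,405

Ending inventory = $11,405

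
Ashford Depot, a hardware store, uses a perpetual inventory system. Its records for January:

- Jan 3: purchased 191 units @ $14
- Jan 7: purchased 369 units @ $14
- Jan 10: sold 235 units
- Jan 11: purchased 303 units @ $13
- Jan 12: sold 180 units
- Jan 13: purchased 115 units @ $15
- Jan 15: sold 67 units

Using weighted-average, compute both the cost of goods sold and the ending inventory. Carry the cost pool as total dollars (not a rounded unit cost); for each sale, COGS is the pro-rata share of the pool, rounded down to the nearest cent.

COGS = $6,649.11; ending inventory = $6,854.89

After Jan 3: 191 on hand, pool $2,674.00 (≈ $14.0000 each)
After Jan 7: 560 on hand, pool $7,840.00 (≈ $14.0000 each)
Jan 10, sell 235: 235/560 × $7,840.00 → $3,290.00
After Jan 11: 628 on hand, pool $8,489.00 (≈ $13.5175 each)
Jan 12, sell 180: 180/628 × $8,489.00 → $2,433.15
After Jan 13: 563 on hand, pool $7,780.85 (≈ $13.8203 each)
Jan 15, sell 67: 67/563 × $7,780.85 → $925.96
Total COGS = $3,290.00 + $2,433.15 + $925.96 = $6,649.11
Ending inventory (cost pool remaining) = $6,854.89
Check: goods available $13,504.00 = COGS $6,649.11 + ending $6,854.89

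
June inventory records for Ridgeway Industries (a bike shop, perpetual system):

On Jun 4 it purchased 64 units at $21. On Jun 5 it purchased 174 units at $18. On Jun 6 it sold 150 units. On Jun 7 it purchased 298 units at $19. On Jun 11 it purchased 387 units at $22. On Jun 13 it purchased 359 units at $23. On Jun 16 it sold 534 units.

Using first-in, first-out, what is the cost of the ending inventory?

Jun 6, 150 sold [FIFO — oldest first]: 64 @ $21 + 86 @ $18 = $2,892
Jun 16, 534 sold [FIFO — oldest first]: 88 @ $18 + 298 @ $19 + 148 @ $22 = $10,502
Total COGS = $2,892 + $10,502 = $13,394
Ending inventory: 239 @ $22 + 359 @ $23 = $13,515
Check: goods available $26,909 = COGS $13,394 + ending $13,515

Ending inventory = $13,515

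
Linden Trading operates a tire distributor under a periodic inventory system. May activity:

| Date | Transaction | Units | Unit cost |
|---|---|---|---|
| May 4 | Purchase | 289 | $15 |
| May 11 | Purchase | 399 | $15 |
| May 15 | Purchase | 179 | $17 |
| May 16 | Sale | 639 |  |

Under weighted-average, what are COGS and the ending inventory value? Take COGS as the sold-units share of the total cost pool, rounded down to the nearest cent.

COGS = $9,848.85; ending inventory = $3,514.15

May 16, sell 639: 639/867 × $13,363.00 → $9,848.85
Ending inventory (cost pool remaining) = $3,514.15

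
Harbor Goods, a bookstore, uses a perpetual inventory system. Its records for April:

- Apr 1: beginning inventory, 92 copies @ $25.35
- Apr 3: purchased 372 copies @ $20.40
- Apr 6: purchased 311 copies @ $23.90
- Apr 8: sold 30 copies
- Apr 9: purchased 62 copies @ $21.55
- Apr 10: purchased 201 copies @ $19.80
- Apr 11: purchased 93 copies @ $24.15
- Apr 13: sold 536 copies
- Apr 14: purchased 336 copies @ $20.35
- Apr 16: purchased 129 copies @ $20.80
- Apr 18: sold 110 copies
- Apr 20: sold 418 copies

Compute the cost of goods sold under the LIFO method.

Apr 8, 30 sold [LIFO — newest first]: 30 @ $23.90 = $717.00
Apr 13, 536 sold [LIFO — newest first]: 93 @ $24.15 + 201 @ $19.80 + 62 @ $21.55 + 180 @ $23.90 = $11,863.85
Apr 18, 110 sold [LIFO — newest first]: 110 @ $20.80 = $2,288.00
Apr 20, 418 sold [LIFO — newest first]: 19 @ $20.80 + 336 @ $20.35 + 63 @ $23.90 = $8,738.50
Total COGS = $717.00 + $11,863.85 + $2,288.00 + $8,738.50 = $23,607.35
Ending inventory: 92 @ $25.35 + 372 @ $20.40 + 38 @ $23.90 = $10,829.20
Check: goods available $34,436.55 = COGS $23,607.35 + ending $10,829.20

COGS = $23,607.35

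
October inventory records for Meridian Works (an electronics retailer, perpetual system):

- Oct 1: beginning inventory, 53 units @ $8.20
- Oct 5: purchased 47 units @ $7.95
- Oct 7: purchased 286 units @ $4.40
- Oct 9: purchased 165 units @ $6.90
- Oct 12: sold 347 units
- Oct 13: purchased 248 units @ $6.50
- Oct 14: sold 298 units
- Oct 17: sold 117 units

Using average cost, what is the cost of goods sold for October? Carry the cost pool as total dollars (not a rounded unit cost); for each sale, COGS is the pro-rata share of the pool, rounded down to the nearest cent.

COGS = $4,588.05

After Oct 1: 53 on hand, pool $434.60 (≈ $8.2000 each)
After Oct 5: 100 on hand, pool $808.25 (≈ $8.0825 each)
After Oct 7: 386 on hand, pool $2,066.65 (≈ $5.3540 each)
After Oct 9: 551 on hand, pool $3,205.15 (≈ $5.8170 each)
Oct 12, sell 347: 347/551 × $3,205.15 → $2,018.48
After Oct 13: 452 on hand, pool $2,798.67 (≈ $6.1917 each)
Oct 14, sell 298: 298/452 × $2,798.67 → $1,845.14
Oct 17, sell 117: 117/154 × $953.53 → $724.43
Total COGS = $2,018.48 + $1,845.14 + $724.43 = $4,588.05
Ending inventory (cost pool remaining) = $229.10
Check: goods available $4,817.15 = COGS $4,588.05 + ending $229.10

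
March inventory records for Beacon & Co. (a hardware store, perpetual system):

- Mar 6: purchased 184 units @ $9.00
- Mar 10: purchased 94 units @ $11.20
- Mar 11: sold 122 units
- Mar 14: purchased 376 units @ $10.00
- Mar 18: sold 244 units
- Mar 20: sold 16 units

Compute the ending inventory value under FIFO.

Ending inventory = $2,720.00

Mar 11, 122 sold [FIFO — oldest first]: 122 @ $9.00 = $1,098.00
Mar 18, 244 sold [FIFO — oldest first]: 62 @ $9.00 + 94 @ $11.20 + 88 @ $10.00 = $2,490.80
Mar 20, 16 sold [FIFO — oldest first]: 16 @ $10.00 = $160.00
Total COGS = $1,098.00 + $2,490.80 + $160.00 = $3,748.80
Ending inventory: 272 @ $10.00 = $2,720.00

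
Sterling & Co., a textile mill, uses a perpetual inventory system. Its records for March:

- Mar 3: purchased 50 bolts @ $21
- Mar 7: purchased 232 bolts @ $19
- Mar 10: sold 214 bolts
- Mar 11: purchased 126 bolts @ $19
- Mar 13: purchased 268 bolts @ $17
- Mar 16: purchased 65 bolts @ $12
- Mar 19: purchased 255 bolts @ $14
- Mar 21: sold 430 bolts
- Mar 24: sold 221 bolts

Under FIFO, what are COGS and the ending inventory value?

Mar 10, 214 sold [FIFO — oldest first]: 50 @ $21 + 164 @ $19 = $4,166
Mar 21, 430 sold [FIFO — oldest first]: 68 @ $19 + 126 @ $19 + 236 @ $17 = $7,698
Mar 24, 221 sold [FIFO — oldest first]: 32 @ $17 + 65 @ $12 + 124 @ $14 = $3,060
Total COGS = $4,166 + $7,698 + $3,060 = $14,924
Ending inventory: 131 @ $14 = $1,834
Check: goods available $16,758 = COGS $14,924 + ending $1,834

COGS = $14,924; ending inventory = $1,834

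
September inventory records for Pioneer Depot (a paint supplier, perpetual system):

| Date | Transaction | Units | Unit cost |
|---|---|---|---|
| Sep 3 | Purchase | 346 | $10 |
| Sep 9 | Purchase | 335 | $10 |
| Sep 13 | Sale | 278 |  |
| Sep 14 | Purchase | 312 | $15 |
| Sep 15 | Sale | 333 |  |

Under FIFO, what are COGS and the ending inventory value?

COGS = $6,110; ending inventory = $5,380

Sep 13, 278 sold [FIFO — oldest first]: 278 @ $10 = $2,780
Sep 15, 333 sold [FIFO — oldest first]: 68 @ $10 + 265 @ $10 = $3,330
Total COGS = $2,780 + $3,330 = $6,110
Ending inventory: 70 @ $10 + 312 @ $15 = $5,380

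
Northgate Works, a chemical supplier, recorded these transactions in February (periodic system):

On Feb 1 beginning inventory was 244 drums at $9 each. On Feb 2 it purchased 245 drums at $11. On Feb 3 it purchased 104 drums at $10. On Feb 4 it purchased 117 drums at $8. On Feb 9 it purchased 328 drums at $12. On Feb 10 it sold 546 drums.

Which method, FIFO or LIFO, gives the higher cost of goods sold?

FIFO COGS: 244 @ $9 + 245 @ $11 + 57 @ $10 = $5,461
LIFO COGS: 328 @ $12 + 117 @ $8 + 101 @ $10 = $5,882

LIFO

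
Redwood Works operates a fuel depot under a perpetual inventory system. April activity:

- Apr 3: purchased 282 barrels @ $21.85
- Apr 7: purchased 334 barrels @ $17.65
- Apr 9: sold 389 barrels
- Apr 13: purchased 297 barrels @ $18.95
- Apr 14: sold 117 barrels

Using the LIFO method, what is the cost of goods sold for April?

COGS = $9,314.00

Apr 9, 389 sold [LIFO — newest first]: 334 @ $17.65 + 55 @ $21.85 = $7,096.85
Apr 14, 117 sold [LIFO — newest first]: 117 @ $18.95 = $2,217.15
Total COGS = $7,096.85 + $2,217.15 = $9,314.00
Ending inventory: 227 @ $21.85 + 180 @ $18.95 = $8,370.95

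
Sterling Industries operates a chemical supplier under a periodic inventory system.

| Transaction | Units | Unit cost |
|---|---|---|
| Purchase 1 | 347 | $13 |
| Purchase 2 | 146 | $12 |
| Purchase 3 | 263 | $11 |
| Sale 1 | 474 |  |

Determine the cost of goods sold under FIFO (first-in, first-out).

COGS = $6,035

Sale 1 (474) [FIFO — oldest first]: 347 @ $13 + 127 @ $12 = $6,035
Ending inventory: 19 @ $12 + 263 @ $11 = $3,121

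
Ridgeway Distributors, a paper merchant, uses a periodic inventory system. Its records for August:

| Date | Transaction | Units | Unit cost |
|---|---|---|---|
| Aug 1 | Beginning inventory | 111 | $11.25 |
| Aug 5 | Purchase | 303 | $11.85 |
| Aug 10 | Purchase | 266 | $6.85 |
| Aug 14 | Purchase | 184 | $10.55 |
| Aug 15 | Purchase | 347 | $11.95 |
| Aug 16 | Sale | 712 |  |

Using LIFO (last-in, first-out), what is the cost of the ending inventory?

Ending inventory = $5,421.55

Aug 16, 712 sold [LIFO — newest first]: 347 @ $11.95 + 184 @ $10.55 + 181 @ $6.85 = $7,327.70
Ending inventory: 111 @ $11.25 + 303 @ $11.85 + 85 @ $6.85 = $5,421.55
Check: goods available $12,749.25 = COGS $7,327.70 + ending $5,421.55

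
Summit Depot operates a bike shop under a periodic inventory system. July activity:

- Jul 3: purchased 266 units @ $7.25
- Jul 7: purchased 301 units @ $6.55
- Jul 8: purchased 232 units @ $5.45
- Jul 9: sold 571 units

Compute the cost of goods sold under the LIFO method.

Jul 9, 571 sold [LIFO — newest first]: 232 @ $5.45 + 301 @ $6.55 + 38 @ $7.25 = $3,511.45
Ending inventory: 228 @ $7.25 = $1,653.00

COGS = $3,511.45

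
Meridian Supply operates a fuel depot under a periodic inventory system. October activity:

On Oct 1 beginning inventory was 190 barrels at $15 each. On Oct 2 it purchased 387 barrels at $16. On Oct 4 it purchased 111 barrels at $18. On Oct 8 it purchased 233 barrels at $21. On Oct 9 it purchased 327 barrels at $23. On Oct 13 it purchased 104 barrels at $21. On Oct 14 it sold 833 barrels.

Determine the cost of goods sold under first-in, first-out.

COGS = $14,085

Oct 14, 833 sold [FIFO — oldest first]: 190 @ $15 + 387 @ $16 + 111 @ $18 + 145 @ $21 = $14,085
Ending inventory: 88 @ $21 + 327 @ $23 + 104 @ $21 = $11,553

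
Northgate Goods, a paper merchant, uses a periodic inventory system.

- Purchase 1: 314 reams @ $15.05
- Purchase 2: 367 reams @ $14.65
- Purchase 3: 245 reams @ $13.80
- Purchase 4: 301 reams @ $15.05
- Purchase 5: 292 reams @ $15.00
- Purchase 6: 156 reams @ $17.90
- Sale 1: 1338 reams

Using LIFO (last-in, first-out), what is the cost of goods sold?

COGS = $20,123.05

Sale 1 (1338) [LIFO — newest first]: 156 @ $17.90 + 292 @ $15.00 + 301 @ $15.05 + 245 @ $13.80 + 344 @ $14.65 = $20,123.05
Ending inventory: 314 @ $15.05 + 23 @ $14.65 = $5,062.65
Check: goods available $25,185.70 = COGS $20,123.05 + ending $5,062.65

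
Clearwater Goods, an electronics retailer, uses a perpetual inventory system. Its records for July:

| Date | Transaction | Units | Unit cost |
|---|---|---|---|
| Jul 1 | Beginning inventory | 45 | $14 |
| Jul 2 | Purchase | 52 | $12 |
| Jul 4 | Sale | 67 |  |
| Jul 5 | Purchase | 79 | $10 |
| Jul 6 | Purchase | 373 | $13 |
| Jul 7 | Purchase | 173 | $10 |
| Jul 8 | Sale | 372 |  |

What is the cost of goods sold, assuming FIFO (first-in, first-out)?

Jul 4, 67 sold [FIFO — oldest first]: 45 @ $14 + 22 @ $12 = $894
Jul 8, 372 sold [FIFO — oldest first]: 30 @ $12 + 79 @ $10 + 263 @ $13 = $4,569
Total COGS = $894 + $4,569 = $5,463
Ending inventory: 110 @ $13 + 173 @ $10 = $3,160
Check: goods available $8,623 = COGS $5,463 + ending $3,160

COGS = $5,463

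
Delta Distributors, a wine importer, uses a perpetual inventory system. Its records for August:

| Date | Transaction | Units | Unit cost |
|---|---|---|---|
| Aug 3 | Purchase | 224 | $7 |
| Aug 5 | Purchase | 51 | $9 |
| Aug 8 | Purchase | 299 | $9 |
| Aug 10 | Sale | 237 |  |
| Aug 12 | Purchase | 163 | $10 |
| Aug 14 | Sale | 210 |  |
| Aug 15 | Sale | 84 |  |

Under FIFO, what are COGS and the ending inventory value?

COGS = $4,331; ending inventory = $2,017

Aug 10, 237 sold [FIFO — oldest first]: 224 @ $7 + 13 @ $9 = $1,685
Aug 14, 210 sold [FIFO — oldest first]: 38 @ $9 + 172 @ $9 = $1,890
Aug 15, 84 sold [FIFO — oldest first]: 84 @ $9 = $756
Total COGS = $1,685 + $1,890 + $756 = $4,331
Ending inventory: 43 @ $9 + 163 @ $10 = $2,017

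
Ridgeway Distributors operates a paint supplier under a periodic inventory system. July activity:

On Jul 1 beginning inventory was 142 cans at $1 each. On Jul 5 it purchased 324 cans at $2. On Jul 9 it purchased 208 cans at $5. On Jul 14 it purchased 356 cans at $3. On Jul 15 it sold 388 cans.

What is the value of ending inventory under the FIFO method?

Jul 15, 388 sold [FIFO — oldest first]: 142 @ $1 + 246 @ $2 = $634
Ending inventory: 78 @ $2 + 208 @ $5 + 356 @ $3 = $2,264

Ending inventory = $2,264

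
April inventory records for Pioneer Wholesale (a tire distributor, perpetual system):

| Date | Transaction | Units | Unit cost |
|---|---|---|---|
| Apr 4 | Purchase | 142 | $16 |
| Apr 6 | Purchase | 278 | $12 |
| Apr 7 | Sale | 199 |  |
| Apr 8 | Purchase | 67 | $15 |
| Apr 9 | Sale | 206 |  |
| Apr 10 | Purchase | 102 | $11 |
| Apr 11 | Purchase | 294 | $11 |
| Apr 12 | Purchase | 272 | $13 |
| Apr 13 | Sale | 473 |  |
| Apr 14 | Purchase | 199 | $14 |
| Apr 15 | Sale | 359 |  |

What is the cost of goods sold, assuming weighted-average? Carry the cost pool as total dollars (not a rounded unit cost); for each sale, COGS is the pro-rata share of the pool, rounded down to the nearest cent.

After Apr 4: 142 on hand, pool $2,272.00 (≈ $16.0000 each)
After Apr 6: 420 on hand, pool $5,608.00 (≈ $13.3524 each)
Apr 7, sell 199: 199/420 × $5,608.00 → $2,657.12
After Apr 8: 288 on hand, pool $3,955.88 (≈ $13.7357 each)
Apr 9, sell 206: 206/288 × $3,955.88 → $2,829.55
After Apr 10: 184 on hand, pool $2,248.33 (≈ $12.2192 each)
After Apr 11: 478 on hand, pool $5,482.33 (≈ $11.4693 each)
After Apr 12: 750 on hand, pool $9,018.33 (≈ $12.0244 each)
Apr 13, sell 473: 473/750 × $9,018.33 → $5,687.56
After Apr 14: 476 on hand, pool $6,116.77 (≈ $12.8504 each)
Apr 15, sell 359: 359/476 × $6,116.77 → $4,613.27
Total COGS = $2,657.12 + $2,829.55 + $5,687.56 + $4,613.27 = $15,787.50
Ending inventory (cost pool remaining) = $1,503.50
Check: goods available $17,291.00 = COGS $15,787.50 + ending $1,503.50

COGS = $15,787.50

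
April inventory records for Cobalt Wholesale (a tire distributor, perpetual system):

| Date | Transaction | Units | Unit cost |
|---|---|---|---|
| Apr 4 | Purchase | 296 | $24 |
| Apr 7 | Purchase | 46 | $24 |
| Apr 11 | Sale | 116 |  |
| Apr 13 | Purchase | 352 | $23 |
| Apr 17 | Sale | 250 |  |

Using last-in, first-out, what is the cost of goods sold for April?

Apr 11, 116 sold [LIFO — newest first]: 46 @ $24 + 70 @ $24 = $2,784
Apr 17, 250 sold [LIFO — newest first]: 250 @ $23 = $5,750
Total COGS = $2,784 + $5,750 = $8,534
Ending inventory: 226 @ $24 + 102 @ $23 = $7,770

COGS = $8,534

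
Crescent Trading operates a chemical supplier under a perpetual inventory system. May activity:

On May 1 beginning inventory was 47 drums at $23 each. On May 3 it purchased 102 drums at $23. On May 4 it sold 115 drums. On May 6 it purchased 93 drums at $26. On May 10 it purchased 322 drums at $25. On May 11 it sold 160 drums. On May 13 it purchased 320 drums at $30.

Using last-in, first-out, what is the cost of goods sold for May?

May 4, 115 sold [LIFO — newest first]: 102 @ $23 + 13 @ $23 = $2,645
May 11, 160 sold [LIFO — newest first]: 160 @ $25 = $4,000
Total COGS = $2,645 + $4,000 = $6,645
Ending inventory: 34 @ $23 + 93 @ $26 + 162 @ $25 + 320 @ $30 = $16,850

COGS = $6,645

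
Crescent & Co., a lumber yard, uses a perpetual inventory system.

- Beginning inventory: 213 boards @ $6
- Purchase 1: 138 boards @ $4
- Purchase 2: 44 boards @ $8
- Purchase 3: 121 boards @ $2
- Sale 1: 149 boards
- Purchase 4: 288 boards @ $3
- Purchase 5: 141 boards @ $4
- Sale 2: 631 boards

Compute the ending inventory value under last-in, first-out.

Ending inventory = $990

Sale 1 (149) [LIFO — newest first]: 121 @ $2 + 28 @ $8 = $466
Sale 2 (631) [LIFO — newest first]: 141 @ $4 + 288 @ $3 + 16 @ $8 + 138 @ $4 + 48 @ $6 = $2,396
Total COGS = $466 + $2,396 = $2,862
Ending inventory: 165 @ $6 = $990
Check: goods available $3,852 = COGS $2,862 + ending $990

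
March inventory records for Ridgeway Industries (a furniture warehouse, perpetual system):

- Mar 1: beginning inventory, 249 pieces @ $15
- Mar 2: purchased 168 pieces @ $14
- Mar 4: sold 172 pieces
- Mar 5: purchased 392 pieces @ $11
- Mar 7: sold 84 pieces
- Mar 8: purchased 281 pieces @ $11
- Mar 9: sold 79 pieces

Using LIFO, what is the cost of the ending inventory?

Ending inventory = $9,285

Mar 4, 172 sold [LIFO — newest first]: 168 @ $14 + 4 @ $15 = $2,412
Mar 7, 84 sold [LIFO — newest first]: 84 @ $11 = $924
Mar 9, 79 sold [LIFO — newest first]: 79 @ $11 = $869
Total COGS = $2,412 + $924 + $869 = $4,205
Ending inventory: 245 @ $15 + 308 @ $11 + 202 @ $11 = $9,285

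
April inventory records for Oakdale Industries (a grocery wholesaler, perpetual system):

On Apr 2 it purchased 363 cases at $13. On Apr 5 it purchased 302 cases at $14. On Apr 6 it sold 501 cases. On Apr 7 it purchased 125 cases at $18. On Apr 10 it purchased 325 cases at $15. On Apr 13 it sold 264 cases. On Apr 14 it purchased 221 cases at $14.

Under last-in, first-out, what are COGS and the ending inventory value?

COGS = $10,775; ending inventory = $8,391

Apr 6, 501 sold [LIFO — newest first]: 302 @ $14 + 199 @ $13 = $6,815
Apr 13, 264 sold [LIFO — newest first]: 264 @ $15 = $3,960
Total COGS = $6,815 + $3,960 = $10,775
Ending inventory: 164 @ $13 + 125 @ $18 + 61 @ $15 + 221 @ $14 = $8,391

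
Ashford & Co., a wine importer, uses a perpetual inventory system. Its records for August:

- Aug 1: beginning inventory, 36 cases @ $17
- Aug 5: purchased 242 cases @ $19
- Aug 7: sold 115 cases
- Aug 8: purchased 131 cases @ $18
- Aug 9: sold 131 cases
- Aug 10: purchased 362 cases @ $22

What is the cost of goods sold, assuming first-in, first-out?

COGS = $4,602

Aug 7, 115 sold [FIFO — oldest first]: 36 @ $17 + 79 @ $19 = $2,113
Aug 9, 131 sold [FIFO — oldest first]: 131 @ $19 = $2,489
Total COGS = $2,113 + $2,489 = $4,602
Ending inventory: 32 @ $19 + 131 @ $18 + 362 @ $22 = $10,930
Check: goods available $15,532 = COGS $4,602 + ending $10,930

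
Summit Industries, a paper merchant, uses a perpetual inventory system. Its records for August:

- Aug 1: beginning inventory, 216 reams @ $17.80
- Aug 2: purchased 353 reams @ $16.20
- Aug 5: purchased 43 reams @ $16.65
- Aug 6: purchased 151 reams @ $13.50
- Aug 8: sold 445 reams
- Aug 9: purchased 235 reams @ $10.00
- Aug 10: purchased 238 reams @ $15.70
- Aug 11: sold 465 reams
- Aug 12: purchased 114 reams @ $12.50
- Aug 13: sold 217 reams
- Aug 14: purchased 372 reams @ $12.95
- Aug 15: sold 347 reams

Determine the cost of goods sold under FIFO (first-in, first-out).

COGS = $21,435.25

Aug 8, 445 sold [FIFO — oldest first]: 216 @ $17.80 + 229 @ $16.20 = $7,554.60
Aug 11, 465 sold [FIFO — oldest first]: 124 @ $16.20 + 43 @ $16.65 + 151 @ $13.50 + 147 @ $10.00 = $6,233.25
Aug 13, 217 sold [FIFO — oldest first]: 88 @ $10.00 + 129 @ $15.70 = $2,905.30
Aug 15, 347 sold [FIFO — oldest first]: 109 @ $15.70 + 114 @ $12.50 + 124 @ $12.95 = $4,742.10
Total COGS = $7,554.60 + $6,233.25 + $2,905.30 + $4,742.10 = $21,435.25
Ending inventory: 248 @ $12.95 = $3,211.60
Check: goods available $24,646.85 = COGS $21,435.25 + ending $3,211.60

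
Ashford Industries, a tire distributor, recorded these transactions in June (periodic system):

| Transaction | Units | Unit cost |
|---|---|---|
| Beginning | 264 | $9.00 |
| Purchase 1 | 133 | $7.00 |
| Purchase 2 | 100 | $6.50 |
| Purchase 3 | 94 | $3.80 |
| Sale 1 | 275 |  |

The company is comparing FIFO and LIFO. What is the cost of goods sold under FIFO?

COGS = $2,453.00

FIFO COGS: 264 @ $9.00 + 11 @ $7.00 = $2,453.00
LIFO COGS: 94 @ $3.80 + 100 @ $6.50 + 81 @ $7.00 = $1,574.20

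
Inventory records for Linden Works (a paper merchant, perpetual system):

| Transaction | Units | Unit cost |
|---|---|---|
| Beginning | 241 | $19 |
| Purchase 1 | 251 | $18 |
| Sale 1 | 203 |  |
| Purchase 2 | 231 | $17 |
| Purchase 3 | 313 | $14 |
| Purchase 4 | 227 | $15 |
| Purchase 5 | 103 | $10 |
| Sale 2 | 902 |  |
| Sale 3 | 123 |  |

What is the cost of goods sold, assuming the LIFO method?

Sale 1 (203) [LIFO — newest first]: 203 @ $18 = $3,654
Sale 2 (902) [LIFO — newest first]: 103 @ $10 + 227 @ $15 + 313 @ $14 + 231 @ $17 + 28 @ $18 = $13,248
Sale 3 (123) [LIFO — newest first]: 20 @ $18 + 103 @ $19 = $2,317
Total COGS = $3,654 + $13,248 + $2,317 = $19,219
Ending inventory: 138 @ $19 = $2,622
Check: goods available $21,841 = COGS $19,219 + ending $2,622

COGS = $19,219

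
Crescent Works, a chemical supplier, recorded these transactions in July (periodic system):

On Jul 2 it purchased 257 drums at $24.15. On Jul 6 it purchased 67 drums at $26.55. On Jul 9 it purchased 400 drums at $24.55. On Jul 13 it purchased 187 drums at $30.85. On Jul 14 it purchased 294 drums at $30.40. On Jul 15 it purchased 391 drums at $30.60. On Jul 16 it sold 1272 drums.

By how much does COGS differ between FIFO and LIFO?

$1,929.00

FIFO COGS: 257 @ $24.15 + 67 @ $26.55 + 400 @ $24.55 + 187 @ $30.85 + 294 @ $30.40 + 67 @ $30.60 = $34,562.15
LIFO COGS: 391 @ $30.60 + 294 @ $30.40 + 187 @ $30.85 + 400 @ $24.55 = $36,491.15
Difference = |$34,562.15 − $36,491.15| = $1,929.00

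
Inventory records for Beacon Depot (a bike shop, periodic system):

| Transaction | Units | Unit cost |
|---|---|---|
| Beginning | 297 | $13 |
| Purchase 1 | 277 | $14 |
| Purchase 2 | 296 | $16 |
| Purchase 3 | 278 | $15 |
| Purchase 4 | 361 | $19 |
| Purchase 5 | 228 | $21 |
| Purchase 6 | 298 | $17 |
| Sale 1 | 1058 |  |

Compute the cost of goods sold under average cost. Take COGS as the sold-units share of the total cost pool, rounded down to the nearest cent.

COGS = $17,342.88

Sale 1, sell 1058: 1058/2035 × $33,358.00 → $17,342.88
Ending inventory (cost pool remaining) = $16,015.12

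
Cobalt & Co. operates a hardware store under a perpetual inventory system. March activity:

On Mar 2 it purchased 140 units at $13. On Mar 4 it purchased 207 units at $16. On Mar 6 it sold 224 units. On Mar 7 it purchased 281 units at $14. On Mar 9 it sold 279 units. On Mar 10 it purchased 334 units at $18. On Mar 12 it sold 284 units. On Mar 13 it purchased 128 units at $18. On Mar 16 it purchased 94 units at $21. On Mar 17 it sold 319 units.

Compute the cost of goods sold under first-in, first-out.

COGS = $17,718

Mar 6, 224 sold [FIFO — oldest first]: 140 @ $13 + 84 @ $16 = $3,164
Mar 9, 279 sold [FIFO — oldest first]: 123 @ $16 + 156 @ $14 = $4,152
Mar 12, 284 sold [FIFO — oldest first]: 125 @ $14 + 159 @ $18 = $4,612
Mar 17, 319 sold [FIFO — oldest first]: 175 @ $18 + 128 @ $18 + 16 @ $21 = $5,790
Total COGS = $3,164 + $4,152 + $4,612 + $5,790 = $17,718
Ending inventory: 78 @ $21 = $1,638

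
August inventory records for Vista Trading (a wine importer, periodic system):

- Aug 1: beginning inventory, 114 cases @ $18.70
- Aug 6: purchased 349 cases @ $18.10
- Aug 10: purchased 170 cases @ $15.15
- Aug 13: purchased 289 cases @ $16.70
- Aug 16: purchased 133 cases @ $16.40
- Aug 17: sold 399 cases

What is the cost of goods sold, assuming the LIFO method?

COGS = $6,623.40

Aug 17, 399 sold [LIFO — newest first]: 133 @ $16.40 + 266 @ $16.70 = $6,623.40
Ending inventory: 114 @ $18.70 + 349 @ $18.10 + 170 @ $15.15 + 23 @ $16.70 = $11,408.30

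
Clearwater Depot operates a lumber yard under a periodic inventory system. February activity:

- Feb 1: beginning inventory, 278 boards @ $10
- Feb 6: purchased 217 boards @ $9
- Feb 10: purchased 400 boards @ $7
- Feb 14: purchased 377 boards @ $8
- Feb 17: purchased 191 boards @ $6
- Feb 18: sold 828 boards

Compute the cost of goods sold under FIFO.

COGS = $7,064

Feb 18, 828 sold [FIFO — oldest first]: 278 @ $10 + 217 @ $9 + 333 @ $7 = $7,064
Ending inventory: 67 @ $7 + 377 @ $8 + 191 @ $6 = $4,631
Check: goods available $11,695 = COGS $7,064 + ending $4,631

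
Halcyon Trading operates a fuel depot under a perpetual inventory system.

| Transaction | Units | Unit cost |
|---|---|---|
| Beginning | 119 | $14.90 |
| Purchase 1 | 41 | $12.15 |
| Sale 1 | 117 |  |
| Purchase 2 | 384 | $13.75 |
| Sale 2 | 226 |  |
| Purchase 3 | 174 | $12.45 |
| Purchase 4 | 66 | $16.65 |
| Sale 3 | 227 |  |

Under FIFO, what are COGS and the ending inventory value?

Sale 1 (117) [FIFO — oldest first]: 117 @ $14.90 = $1,743.30
Sale 2 (226) [FIFO — oldest first]: 2 @ $14.90 + 41 @ $12.15 + 183 @ $13.75 = $3,044.20
Sale 3 (227) [FIFO — oldest first]: 201 @ $13.75 + 26 @ $12.45 = $3,087.45
Total COGS = $1,743.30 + $3,044.20 + $3,087.45 = $7,874.95
Ending inventory: 148 @ $12.45 + 66 @ $16.65 = $2,941.50
Check: goods available $10,816.45 = COGS $7,874.95 + ending $2,941.50

COGS = $7,874.95; ending inventory = $2,941.50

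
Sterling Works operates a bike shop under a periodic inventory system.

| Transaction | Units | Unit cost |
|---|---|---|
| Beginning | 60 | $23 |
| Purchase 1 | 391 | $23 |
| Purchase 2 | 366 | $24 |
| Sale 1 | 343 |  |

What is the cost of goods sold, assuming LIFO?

Sale 1 (343) [LIFO — newest first]: 343 @ $24 = $8,232
Ending inventory: 60 @ $23 + 391 @ $23 + 23 @ $24 = $10,925

COGS = $8,232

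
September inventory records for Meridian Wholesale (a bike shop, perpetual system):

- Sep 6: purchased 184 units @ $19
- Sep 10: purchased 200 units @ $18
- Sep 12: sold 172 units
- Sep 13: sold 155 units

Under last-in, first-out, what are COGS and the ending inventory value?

COGS = $6,013; ending inventory = $1,083

Sep 12, 172 sold [LIFO — newest first]: 172 @ $18 = $3,096
Sep 13, 155 sold [LIFO — newest first]: 28 @ $18 + 127 @ $19 = $2,917
Total COGS = $3,096 + $2,917 = $6,013
Ending inventory: 57 @ $19 = $1,083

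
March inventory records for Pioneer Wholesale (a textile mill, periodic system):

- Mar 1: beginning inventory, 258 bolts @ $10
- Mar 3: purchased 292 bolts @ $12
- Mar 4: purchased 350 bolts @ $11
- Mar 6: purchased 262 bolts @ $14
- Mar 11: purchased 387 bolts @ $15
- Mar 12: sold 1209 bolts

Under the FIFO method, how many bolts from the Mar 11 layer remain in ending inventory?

Mar 12, 1209 sold [FIFO — oldest first]: 258 @ $10 + 292 @ $12 + 350 @ $11 + 262 @ $14 + 47 @ $15 = $14,307
Ending inventory: 340 @ $15 = $5,100
Check: goods available $19,407 = COGS $14,307 + ending $5,100

340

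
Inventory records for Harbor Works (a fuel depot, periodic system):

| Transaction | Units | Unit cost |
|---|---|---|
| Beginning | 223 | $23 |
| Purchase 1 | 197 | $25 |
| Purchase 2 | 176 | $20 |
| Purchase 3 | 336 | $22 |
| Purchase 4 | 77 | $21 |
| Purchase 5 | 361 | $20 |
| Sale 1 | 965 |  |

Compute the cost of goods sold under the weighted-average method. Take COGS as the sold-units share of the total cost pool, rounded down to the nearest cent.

Sale 1, sell 965: 965/1370 × $29,803.00 → $20,992.62
Ending inventory (cost pool remaining) = $8,810.38

COGS = $20,992.62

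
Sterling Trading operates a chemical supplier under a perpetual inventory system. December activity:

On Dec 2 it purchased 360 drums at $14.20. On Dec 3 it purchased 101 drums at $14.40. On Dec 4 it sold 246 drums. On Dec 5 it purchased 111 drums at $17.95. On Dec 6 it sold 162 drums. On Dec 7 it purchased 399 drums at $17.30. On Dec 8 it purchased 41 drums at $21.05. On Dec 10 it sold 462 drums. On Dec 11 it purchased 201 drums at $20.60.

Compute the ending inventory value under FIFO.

Ending inventory = $6,750.95

Dec 4, 246 sold [FIFO — oldest first]: 246 @ $14.20 = $3,493.20
Dec 6, 162 sold [FIFO — oldest first]: 114 @ $14.20 + 48 @ $14.40 = $2,310.00
Dec 10, 462 sold [FIFO — oldest first]: 53 @ $14.40 + 111 @ $17.95 + 298 @ $17.30 = $7,911.05
Total COGS = $3,493.20 + $2,310.00 + $7,911.05 = $13,714.25
Ending inventory: 101 @ $17.30 + 41 @ $21.05 + 201 @ $20.60 = $6,750.95
Check: goods available $20,465.20 = COGS $13,714.25 + ending $6,750.95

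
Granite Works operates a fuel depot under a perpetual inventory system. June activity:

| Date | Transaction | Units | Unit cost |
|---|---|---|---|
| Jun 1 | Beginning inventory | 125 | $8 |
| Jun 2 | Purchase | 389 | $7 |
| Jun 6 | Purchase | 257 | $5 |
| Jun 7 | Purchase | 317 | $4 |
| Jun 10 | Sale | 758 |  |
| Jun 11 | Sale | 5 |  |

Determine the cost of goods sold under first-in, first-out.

COGS = $4,968

Jun 10, 758 sold [FIFO — oldest first]: 125 @ $8 + 389 @ $7 + 244 @ $5 = $4,943
Jun 11, 5 sold [FIFO — oldest first]: 5 @ $5 = $25
Total COGS = $4,943 + $25 = $4,968
Ending inventory: 8 @ $5 + 317 @ $4 = $1,308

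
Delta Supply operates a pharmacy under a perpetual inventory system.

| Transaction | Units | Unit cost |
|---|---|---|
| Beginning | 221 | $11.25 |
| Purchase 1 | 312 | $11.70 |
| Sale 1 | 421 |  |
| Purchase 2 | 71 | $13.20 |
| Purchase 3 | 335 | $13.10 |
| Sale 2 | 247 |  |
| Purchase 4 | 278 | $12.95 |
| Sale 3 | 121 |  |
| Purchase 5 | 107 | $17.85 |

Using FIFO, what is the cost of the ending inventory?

Sale 1 (421) [FIFO — oldest first]: 221 @ $11.25 + 200 @ $11.70 = $4,826.25
Sale 2 (247) [FIFO — oldest first]: 112 @ $11.70 + 71 @ $13.20 + 64 @ $13.10 = $3,086.00
Sale 3 (121) [FIFO — oldest first]: 121 @ $13.10 = $1,585.10
Total COGS = $4,826.25 + $3,086.00 + $1,585.10 = $9,497.35
Ending inventory: 150 @ $13.10 + 278 @ $12.95 + 107 @ $17.85 = $7,475.05
Check: goods available $16,972.40 = COGS $9,497.35 + ending $7,475.05

Ending inventory = $7,475.05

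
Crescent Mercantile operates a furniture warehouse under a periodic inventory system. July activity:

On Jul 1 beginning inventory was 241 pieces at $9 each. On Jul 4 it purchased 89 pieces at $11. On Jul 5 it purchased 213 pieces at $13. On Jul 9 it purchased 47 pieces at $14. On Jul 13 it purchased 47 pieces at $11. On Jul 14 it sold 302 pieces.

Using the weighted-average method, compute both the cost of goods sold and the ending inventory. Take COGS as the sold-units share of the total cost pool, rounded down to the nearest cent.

Jul 14, sell 302: 302/637 × $7,092.00 → $3,362.29
Ending inventory (cost pool remaining) = $3,729.71
Check: goods available $7,092.00 = COGS $3,362.29 + ending $3,729.71

COGS = $3,362.29; ending inventory = $3,729.71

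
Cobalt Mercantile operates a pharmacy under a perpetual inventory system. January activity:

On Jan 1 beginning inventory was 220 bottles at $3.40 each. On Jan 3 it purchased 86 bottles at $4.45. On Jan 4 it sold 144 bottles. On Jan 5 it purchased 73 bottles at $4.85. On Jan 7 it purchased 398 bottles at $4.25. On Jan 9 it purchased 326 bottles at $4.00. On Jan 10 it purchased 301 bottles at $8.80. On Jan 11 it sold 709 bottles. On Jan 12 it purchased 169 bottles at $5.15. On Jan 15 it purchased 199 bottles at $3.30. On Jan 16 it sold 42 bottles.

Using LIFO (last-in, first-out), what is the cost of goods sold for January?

Jan 4, 144 sold [LIFO — newest first]: 86 @ $4.45 + 58 @ $3.40 = $579.90
Jan 11, 709 sold [LIFO — newest first]: 301 @ $8.80 + 326 @ $4.00 + 82 @ $4.25 = $4,301.30
Jan 16, 42 sold [LIFO — newest first]: 42 @ $3.30 = $138.60
Total COGS = $579.90 + $4,301.30 + $138.60 = $5,019.80
Ending inventory: 162 @ $3.40 + 73 @ $4.85 + 316 @ $4.25 + 169 @ $5.15 + 157 @ $3.30 = $3,636.30

COGS = $5,019.80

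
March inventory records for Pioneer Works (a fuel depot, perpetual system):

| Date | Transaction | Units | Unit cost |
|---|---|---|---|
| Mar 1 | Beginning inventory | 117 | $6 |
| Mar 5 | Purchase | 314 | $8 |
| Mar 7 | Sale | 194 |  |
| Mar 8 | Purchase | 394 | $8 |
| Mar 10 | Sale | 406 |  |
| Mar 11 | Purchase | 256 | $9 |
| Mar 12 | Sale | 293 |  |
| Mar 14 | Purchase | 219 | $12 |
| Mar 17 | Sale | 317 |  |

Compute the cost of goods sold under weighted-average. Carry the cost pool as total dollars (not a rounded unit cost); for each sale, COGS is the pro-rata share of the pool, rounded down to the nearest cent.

COGS = $10,366.12

After Mar 1: 117 on hand, pool $702.00 (≈ $6.0000 each)
After Mar 5: 431 on hand, pool $3,214.00 (≈ $7.4571 each)
Mar 7, sell 194: 194/431 × $3,214.00 → $1,446.67
After Mar 8: 631 on hand, pool $4,919.33 (≈ $7.7961 each)
Mar 10, sell 406: 406/631 × $4,919.33 → $3,165.21
After Mar 11: 481 on hand, pool $4,058.12 (≈ $8.4368 each)
Mar 12, sell 293: 293/481 × $4,058.12 → $2,471.99
After Mar 14: 407 on hand, pool $4,214.13 (≈ $10.3541 each)
Mar 17, sell 317: 317/407 × $4,214.13 → $3,282.25
Total COGS = $1,446.67 + $3,165.21 + $2,471.99 + $3,282.25 = $10,366.12
Ending inventory (cost pool remaining) = $931.88
Check: goods available $11,298.00 = COGS $10,366.12 + ending $931.88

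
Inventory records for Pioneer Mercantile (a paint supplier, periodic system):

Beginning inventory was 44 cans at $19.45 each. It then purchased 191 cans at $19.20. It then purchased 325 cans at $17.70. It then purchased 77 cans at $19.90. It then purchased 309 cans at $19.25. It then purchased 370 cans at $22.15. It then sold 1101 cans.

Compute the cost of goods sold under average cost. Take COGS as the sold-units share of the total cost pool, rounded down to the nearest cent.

COGS = $21,711.74

Sale 1, sell 1101: 1101/1316 × $25,951.55 → $21,711.74
Ending inventory (cost pool remaining) = $4,239.81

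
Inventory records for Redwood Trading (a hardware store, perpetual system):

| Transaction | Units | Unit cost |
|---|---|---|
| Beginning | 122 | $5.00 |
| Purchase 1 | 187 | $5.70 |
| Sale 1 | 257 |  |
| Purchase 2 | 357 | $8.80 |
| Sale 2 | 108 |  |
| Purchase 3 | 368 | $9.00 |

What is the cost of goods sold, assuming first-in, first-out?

Sale 1 (257) [FIFO — oldest first]: 122 @ $5.00 + 135 @ $5.70 = $1,379.50
Sale 2 (108) [FIFO — oldest first]: 52 @ $5.70 + 56 @ $8.80 = $789.20
Total COGS = $1,379.50 + $789.20 = $2,168.70
Ending inventory: 301 @ $8.80 + 368 @ $9.00 = $5,960.80
Check: goods available $8,129.50 = COGS $2,168.70 + ending $5,960.80

COGS = $2,168.70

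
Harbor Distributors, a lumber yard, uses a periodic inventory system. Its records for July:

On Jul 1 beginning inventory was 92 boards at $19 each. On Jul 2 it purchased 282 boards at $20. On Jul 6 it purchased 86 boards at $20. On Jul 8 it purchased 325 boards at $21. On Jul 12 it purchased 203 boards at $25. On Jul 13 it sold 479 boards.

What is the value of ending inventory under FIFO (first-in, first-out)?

Jul 13, 479 sold [FIFO — oldest first]: 92 @ $19 + 282 @ $20 + 86 @ $20 + 19 @ $21 = $9,507
Ending inventory: 306 @ $21 + 203 @ $25 = $11,501

Ending inventory = $11,501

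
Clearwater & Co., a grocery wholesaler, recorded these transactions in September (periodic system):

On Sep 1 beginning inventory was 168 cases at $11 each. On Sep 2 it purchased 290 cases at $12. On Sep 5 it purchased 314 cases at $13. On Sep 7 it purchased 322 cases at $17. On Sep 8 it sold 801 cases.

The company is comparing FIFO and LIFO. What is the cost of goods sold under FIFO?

COGS = $9,903

FIFO COGS: 168 @ $11 + 290 @ $12 + 314 @ $13 + 29 @ $17 = $9,903
LIFO COGS: 322 @ $17 + 314 @ $13 + 165 @ $12 = $11,536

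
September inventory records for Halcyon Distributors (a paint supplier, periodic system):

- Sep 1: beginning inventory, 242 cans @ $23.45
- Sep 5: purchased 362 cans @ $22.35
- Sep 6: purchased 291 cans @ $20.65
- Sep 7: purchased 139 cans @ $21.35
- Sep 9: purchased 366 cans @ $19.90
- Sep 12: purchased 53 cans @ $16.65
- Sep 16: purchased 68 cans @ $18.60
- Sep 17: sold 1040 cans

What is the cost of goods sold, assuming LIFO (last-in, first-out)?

COGS = $21,156.50

Sep 17, 1040 sold [LIFO — newest first]: 68 @ $18.60 + 53 @ $16.65 + 366 @ $19.90 + 139 @ $21.35 + 291 @ $20.65 + 123 @ $22.35 = $21,156.50
Ending inventory: 242 @ $23.45 + 239 @ $22.35 = $11,016.55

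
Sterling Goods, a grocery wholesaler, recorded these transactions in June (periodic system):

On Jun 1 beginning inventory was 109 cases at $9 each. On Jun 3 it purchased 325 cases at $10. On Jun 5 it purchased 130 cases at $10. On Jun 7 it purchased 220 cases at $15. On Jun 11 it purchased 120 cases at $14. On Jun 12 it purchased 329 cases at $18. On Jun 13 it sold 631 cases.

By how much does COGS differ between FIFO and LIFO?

$3,796

FIFO COGS: 109 @ $9 + 325 @ $10 + 130 @ $10 + 67 @ $15 = $6,536
LIFO COGS: 329 @ $18 + 120 @ $14 + 182 @ $15 = $10,332
Difference = |$6,536 − $10,332| = $3,796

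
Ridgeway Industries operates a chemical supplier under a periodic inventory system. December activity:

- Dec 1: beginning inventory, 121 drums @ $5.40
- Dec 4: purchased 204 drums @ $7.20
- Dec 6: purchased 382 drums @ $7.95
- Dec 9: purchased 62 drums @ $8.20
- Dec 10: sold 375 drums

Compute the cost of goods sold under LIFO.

COGS = $2,996.75

Dec 10, 375 sold [LIFO — newest first]: 62 @ $8.20 + 313 @ $7.95 = $2,996.75
Ending inventory: 121 @ $5.40 + 204 @ $7.20 + 69 @ $7.95 = $2,670.75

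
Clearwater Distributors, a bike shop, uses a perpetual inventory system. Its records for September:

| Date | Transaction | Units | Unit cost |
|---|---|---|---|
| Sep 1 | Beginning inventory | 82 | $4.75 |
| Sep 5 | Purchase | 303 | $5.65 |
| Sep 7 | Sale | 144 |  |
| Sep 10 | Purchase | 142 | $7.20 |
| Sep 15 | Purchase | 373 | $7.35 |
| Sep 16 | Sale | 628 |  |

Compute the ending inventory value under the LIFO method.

Ending inventory = $649.40

Sep 7, 144 sold [LIFO — newest first]: 144 @ $5.65 = $813.60
Sep 16, 628 sold [LIFO — newest first]: 373 @ $7.35 + 142 @ $7.20 + 113 @ $5.65 = $4,402.40
Total COGS = $813.60 + $4,402.40 = $5,216.00
Ending inventory: 82 @ $4.75 + 46 @ $5.65 = $649.40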